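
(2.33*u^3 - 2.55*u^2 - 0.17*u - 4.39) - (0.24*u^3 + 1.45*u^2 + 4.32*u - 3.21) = 2.09*u^3 - 4.0*u^2 - 4.49*u - 1.18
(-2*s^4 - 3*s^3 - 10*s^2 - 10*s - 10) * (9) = -18*s^4 - 27*s^3 - 90*s^2 - 90*s - 90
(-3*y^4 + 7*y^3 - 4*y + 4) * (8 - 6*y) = 18*y^5 - 66*y^4 + 56*y^3 + 24*y^2 - 56*y + 32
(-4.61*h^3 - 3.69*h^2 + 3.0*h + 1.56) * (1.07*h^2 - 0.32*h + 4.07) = -4.9327*h^5 - 2.4731*h^4 - 14.3719*h^3 - 14.3091*h^2 + 11.7108*h + 6.3492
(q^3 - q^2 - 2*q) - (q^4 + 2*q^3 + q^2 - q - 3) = -q^4 - q^3 - 2*q^2 - q + 3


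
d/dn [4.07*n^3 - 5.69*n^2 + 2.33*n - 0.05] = 12.21*n^2 - 11.38*n + 2.33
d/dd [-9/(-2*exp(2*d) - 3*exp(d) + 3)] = (-36*exp(d) - 27)*exp(d)/(2*exp(2*d) + 3*exp(d) - 3)^2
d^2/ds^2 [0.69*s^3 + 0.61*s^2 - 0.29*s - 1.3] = 4.14*s + 1.22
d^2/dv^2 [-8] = 0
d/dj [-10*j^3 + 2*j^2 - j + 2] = -30*j^2 + 4*j - 1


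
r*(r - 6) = r^2 - 6*r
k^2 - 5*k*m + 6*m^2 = (k - 3*m)*(k - 2*m)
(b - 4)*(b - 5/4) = b^2 - 21*b/4 + 5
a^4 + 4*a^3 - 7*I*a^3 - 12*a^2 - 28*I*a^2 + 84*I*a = a*(a - 2)*(a + 6)*(a - 7*I)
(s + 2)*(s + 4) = s^2 + 6*s + 8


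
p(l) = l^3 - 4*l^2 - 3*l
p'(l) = 3*l^2 - 8*l - 3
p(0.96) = -5.68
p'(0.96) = -7.92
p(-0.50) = 0.38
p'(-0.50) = 1.75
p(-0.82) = -0.78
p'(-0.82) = 5.58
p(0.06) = -0.19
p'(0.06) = -3.47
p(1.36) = -8.96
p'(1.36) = -8.33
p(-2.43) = -30.68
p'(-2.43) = 34.15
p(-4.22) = -133.73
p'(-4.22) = 84.19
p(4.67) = 0.60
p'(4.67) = 25.07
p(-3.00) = -54.00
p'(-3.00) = 48.00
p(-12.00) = -2268.00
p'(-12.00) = 525.00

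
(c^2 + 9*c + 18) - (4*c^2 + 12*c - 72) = -3*c^2 - 3*c + 90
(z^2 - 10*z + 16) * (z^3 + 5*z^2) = z^5 - 5*z^4 - 34*z^3 + 80*z^2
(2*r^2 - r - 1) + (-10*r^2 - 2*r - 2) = -8*r^2 - 3*r - 3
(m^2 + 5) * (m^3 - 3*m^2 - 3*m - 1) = m^5 - 3*m^4 + 2*m^3 - 16*m^2 - 15*m - 5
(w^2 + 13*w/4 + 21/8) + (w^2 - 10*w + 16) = 2*w^2 - 27*w/4 + 149/8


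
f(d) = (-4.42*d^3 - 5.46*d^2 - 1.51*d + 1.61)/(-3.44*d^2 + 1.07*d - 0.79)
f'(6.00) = 1.27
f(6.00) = 9.80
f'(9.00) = 1.28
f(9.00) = 13.63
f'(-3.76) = 1.21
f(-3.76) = -3.09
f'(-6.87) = 1.27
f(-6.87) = -6.96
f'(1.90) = 1.35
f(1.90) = 4.59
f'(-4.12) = 1.22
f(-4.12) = -3.53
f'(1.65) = 1.43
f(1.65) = 4.24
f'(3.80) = 1.26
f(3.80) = 7.02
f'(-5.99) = 1.26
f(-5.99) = -5.85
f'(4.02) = 1.26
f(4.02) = 7.29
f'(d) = (6.88*d - 1.07)*(-4.42*d^3 - 5.46*d^2 - 1.51*d + 1.61)/(-3.44*d^2 + 1.07*d - 0.79)^2 + (-13.26*d^2 - 10.92*d - 1.51)/(-3.44*d^2 + 1.07*d - 0.79)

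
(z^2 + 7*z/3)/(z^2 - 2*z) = (z + 7/3)/(z - 2)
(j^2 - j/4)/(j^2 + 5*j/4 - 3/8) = 2*j/(2*j + 3)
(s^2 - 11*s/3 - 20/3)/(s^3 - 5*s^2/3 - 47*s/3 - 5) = (3*s + 4)/(3*s^2 + 10*s + 3)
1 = 1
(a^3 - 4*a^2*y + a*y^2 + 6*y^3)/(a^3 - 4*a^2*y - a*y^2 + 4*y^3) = (a^2 - 5*a*y + 6*y^2)/(a^2 - 5*a*y + 4*y^2)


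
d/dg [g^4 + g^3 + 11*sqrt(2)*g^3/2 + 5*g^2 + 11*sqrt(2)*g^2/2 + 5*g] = 4*g^3 + 3*g^2 + 33*sqrt(2)*g^2/2 + 10*g + 11*sqrt(2)*g + 5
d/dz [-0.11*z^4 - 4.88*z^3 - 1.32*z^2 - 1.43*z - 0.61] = -0.44*z^3 - 14.64*z^2 - 2.64*z - 1.43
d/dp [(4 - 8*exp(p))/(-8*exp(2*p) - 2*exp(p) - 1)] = (-64*exp(2*p) + 64*exp(p) + 16)*exp(p)/(64*exp(4*p) + 32*exp(3*p) + 20*exp(2*p) + 4*exp(p) + 1)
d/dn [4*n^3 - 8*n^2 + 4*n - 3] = 12*n^2 - 16*n + 4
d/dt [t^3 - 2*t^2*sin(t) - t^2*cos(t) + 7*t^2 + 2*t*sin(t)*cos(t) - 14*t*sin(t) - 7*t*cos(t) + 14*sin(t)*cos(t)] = t^2*sin(t) - 2*t^2*cos(t) + 3*t^2 + 3*t*sin(t) - 16*t*cos(t) + 2*t*cos(2*t) + 14*t - 14*sin(t) + sin(2*t) - 7*cos(t) + 14*cos(2*t)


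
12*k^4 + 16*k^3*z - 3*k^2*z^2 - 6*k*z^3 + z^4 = (-6*k + z)*(-2*k + z)*(k + z)^2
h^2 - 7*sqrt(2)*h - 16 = (h - 8*sqrt(2))*(h + sqrt(2))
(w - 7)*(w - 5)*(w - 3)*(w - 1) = w^4 - 16*w^3 + 86*w^2 - 176*w + 105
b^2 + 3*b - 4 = (b - 1)*(b + 4)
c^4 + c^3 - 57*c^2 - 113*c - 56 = (c - 8)*(c + 1)^2*(c + 7)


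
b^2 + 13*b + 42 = (b + 6)*(b + 7)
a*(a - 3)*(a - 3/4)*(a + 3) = a^4 - 3*a^3/4 - 9*a^2 + 27*a/4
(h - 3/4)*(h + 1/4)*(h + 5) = h^3 + 9*h^2/2 - 43*h/16 - 15/16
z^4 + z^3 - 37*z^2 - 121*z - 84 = (z - 7)*(z + 1)*(z + 3)*(z + 4)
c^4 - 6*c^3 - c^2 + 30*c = c*(c - 5)*(c - 3)*(c + 2)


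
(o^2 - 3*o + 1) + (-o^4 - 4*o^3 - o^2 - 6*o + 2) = -o^4 - 4*o^3 - 9*o + 3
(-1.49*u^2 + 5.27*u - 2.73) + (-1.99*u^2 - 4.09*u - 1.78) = -3.48*u^2 + 1.18*u - 4.51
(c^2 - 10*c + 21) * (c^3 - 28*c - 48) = c^5 - 10*c^4 - 7*c^3 + 232*c^2 - 108*c - 1008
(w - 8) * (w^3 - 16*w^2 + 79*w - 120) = w^4 - 24*w^3 + 207*w^2 - 752*w + 960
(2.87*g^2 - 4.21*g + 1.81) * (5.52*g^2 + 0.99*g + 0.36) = 15.8424*g^4 - 20.3979*g^3 + 6.8565*g^2 + 0.2763*g + 0.6516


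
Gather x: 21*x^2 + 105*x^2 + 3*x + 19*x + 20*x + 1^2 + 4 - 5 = 126*x^2 + 42*x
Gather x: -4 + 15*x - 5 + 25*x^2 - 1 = 25*x^2 + 15*x - 10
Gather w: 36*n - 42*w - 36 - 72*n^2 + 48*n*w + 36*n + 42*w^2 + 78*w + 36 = -72*n^2 + 72*n + 42*w^2 + w*(48*n + 36)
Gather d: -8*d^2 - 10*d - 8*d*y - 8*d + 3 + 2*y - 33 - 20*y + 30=-8*d^2 + d*(-8*y - 18) - 18*y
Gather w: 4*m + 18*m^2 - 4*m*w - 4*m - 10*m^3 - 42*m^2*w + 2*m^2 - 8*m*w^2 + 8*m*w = -10*m^3 + 20*m^2 - 8*m*w^2 + w*(-42*m^2 + 4*m)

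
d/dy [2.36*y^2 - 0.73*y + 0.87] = 4.72*y - 0.73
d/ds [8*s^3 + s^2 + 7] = 2*s*(12*s + 1)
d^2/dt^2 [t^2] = 2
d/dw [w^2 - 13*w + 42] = 2*w - 13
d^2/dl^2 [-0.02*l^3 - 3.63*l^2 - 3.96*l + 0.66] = -0.12*l - 7.26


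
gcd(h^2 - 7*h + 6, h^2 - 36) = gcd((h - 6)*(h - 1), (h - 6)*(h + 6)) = h - 6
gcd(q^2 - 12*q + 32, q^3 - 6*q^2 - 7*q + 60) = q - 4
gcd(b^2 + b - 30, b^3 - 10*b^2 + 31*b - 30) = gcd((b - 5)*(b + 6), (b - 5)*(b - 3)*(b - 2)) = b - 5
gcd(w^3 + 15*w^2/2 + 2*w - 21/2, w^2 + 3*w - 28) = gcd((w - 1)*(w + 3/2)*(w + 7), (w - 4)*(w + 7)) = w + 7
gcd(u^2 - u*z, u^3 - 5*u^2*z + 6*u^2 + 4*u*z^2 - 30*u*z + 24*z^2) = -u + z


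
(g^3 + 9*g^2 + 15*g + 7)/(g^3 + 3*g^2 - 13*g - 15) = (g^2 + 8*g + 7)/(g^2 + 2*g - 15)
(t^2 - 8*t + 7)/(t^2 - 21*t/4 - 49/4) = 4*(t - 1)/(4*t + 7)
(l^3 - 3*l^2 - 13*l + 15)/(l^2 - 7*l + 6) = (l^2 - 2*l - 15)/(l - 6)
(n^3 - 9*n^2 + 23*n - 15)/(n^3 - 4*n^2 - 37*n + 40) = (n^2 - 8*n + 15)/(n^2 - 3*n - 40)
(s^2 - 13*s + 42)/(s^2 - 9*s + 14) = (s - 6)/(s - 2)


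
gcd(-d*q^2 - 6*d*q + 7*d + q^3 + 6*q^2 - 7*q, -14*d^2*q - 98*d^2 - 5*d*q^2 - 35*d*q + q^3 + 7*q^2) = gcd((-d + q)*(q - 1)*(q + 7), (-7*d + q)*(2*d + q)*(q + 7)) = q + 7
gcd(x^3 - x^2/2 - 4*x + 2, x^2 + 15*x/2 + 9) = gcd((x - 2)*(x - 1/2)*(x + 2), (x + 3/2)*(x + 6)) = 1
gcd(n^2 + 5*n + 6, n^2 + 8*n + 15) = n + 3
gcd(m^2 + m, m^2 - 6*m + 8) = 1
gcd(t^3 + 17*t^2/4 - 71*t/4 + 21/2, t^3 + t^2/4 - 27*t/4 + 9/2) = t^2 - 11*t/4 + 3/2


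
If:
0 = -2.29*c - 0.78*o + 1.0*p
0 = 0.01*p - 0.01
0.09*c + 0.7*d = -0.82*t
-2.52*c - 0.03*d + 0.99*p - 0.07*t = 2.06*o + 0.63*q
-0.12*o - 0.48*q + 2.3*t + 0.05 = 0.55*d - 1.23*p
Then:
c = 1.30996636374062*t + 1.05123751484705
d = -1.33985281819522*t - 0.135159109051763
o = -3.84592688841796*t - 1.80427424230736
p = 1.00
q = 7.28839640961985*t + 3.27260503969865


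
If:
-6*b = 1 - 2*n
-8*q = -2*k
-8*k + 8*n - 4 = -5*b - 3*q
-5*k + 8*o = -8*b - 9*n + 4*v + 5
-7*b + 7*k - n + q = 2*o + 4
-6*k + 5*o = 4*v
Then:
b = 29/270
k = 58/135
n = 37/45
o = -166/135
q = 29/270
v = -589/270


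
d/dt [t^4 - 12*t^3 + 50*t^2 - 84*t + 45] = 4*t^3 - 36*t^2 + 100*t - 84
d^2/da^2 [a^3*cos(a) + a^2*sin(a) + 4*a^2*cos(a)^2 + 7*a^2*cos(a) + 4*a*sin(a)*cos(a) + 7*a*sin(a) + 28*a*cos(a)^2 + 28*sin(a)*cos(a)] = -a^3*cos(a) - 7*sqrt(2)*a^2*sin(a + pi/4) - 8*a^2*cos(2*a) - 35*a*sin(a) - 24*a*sin(2*a) + 10*a*cos(a) - 56*a*cos(2*a) + 2*sin(a) - 112*sin(2*a) + 28*cos(a) + 12*cos(2*a) + 4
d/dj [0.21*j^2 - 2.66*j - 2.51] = 0.42*j - 2.66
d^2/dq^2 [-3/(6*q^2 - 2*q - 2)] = 3*(-9*q^2 + 3*q + (6*q - 1)^2 + 3)/(-3*q^2 + q + 1)^3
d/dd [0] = 0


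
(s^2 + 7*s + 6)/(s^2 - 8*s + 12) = (s^2 + 7*s + 6)/(s^2 - 8*s + 12)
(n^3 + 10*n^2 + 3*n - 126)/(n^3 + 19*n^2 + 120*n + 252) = (n - 3)/(n + 6)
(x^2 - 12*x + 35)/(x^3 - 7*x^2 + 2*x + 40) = (x - 7)/(x^2 - 2*x - 8)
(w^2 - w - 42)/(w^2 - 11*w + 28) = (w + 6)/(w - 4)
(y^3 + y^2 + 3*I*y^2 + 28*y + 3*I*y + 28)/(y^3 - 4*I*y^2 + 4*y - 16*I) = (y^2 + y*(1 + 7*I) + 7*I)/(y^2 + 4)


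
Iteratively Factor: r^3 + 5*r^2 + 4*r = (r + 4)*(r^2 + r) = (r + 1)*(r + 4)*(r)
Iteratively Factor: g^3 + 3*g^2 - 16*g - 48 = (g + 3)*(g^2 - 16) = (g - 4)*(g + 3)*(g + 4)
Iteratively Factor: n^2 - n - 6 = (n + 2)*(n - 3)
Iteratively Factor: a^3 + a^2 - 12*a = (a + 4)*(a^2 - 3*a) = a*(a + 4)*(a - 3)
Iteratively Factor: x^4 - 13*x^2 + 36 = (x + 3)*(x^3 - 3*x^2 - 4*x + 12) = (x - 2)*(x + 3)*(x^2 - x - 6) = (x - 3)*(x - 2)*(x + 3)*(x + 2)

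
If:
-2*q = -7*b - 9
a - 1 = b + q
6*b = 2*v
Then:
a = 3*v/2 + 11/2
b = v/3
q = 7*v/6 + 9/2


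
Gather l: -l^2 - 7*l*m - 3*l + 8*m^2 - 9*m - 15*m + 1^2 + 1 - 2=-l^2 + l*(-7*m - 3) + 8*m^2 - 24*m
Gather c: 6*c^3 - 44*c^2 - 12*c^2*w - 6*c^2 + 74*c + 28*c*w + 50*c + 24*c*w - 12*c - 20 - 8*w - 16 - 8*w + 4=6*c^3 + c^2*(-12*w - 50) + c*(52*w + 112) - 16*w - 32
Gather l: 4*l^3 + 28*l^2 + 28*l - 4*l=4*l^3 + 28*l^2 + 24*l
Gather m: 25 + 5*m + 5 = 5*m + 30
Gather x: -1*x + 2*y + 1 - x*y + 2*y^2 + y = x*(-y - 1) + 2*y^2 + 3*y + 1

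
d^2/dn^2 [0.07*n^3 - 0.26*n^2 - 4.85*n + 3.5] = 0.42*n - 0.52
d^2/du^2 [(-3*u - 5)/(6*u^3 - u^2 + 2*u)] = 2*(-324*u^5 - 1026*u^4 + 273*u^3 - 195*u^2 + 30*u - 20)/(u^3*(216*u^6 - 108*u^5 + 234*u^4 - 73*u^3 + 78*u^2 - 12*u + 8))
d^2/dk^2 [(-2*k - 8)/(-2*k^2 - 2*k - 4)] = 2*((k + 4)*(2*k + 1)^2 - (3*k + 5)*(k^2 + k + 2))/(k^2 + k + 2)^3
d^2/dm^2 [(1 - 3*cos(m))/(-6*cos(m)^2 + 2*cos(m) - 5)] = (243*(1 - cos(2*m))^2*cos(m) - 27*(1 - cos(2*m))^2 - 61*cos(m) + 73*cos(2*m) + 36*cos(3*m) - 54*cos(5*m) + 69)/(2*cos(m) - 3*cos(2*m) - 8)^3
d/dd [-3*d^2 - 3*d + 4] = -6*d - 3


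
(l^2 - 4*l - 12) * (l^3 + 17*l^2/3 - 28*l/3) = l^5 + 5*l^4/3 - 44*l^3 - 92*l^2/3 + 112*l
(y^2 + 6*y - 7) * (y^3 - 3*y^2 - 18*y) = y^5 + 3*y^4 - 43*y^3 - 87*y^2 + 126*y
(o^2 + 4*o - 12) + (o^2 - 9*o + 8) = 2*o^2 - 5*o - 4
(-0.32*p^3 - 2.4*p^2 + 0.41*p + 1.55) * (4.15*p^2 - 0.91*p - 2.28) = -1.328*p^5 - 9.6688*p^4 + 4.6151*p^3 + 11.5314*p^2 - 2.3453*p - 3.534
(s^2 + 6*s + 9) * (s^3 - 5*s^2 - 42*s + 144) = s^5 + s^4 - 63*s^3 - 153*s^2 + 486*s + 1296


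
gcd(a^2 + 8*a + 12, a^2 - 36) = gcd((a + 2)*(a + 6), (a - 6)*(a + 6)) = a + 6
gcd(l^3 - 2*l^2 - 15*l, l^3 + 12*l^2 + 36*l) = l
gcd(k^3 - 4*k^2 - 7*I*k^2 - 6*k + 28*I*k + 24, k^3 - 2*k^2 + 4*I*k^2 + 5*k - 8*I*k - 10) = k - I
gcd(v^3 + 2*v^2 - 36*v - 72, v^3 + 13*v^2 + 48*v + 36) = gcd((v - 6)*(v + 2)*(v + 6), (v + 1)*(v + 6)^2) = v + 6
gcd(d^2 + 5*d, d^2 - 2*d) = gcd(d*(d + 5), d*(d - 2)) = d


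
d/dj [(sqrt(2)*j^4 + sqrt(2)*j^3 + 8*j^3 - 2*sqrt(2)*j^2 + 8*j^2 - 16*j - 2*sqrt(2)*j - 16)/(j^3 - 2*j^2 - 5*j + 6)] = (sqrt(2)*j^6 - 4*sqrt(2)*j^5 - 24*j^4 - 15*sqrt(2)*j^4 - 48*j^3 + 18*sqrt(2)*j^3 + 24*sqrt(2)*j^2 + 120*j^2 - 24*sqrt(2)*j + 32*j - 176 - 12*sqrt(2))/(j^6 - 4*j^5 - 6*j^4 + 32*j^3 + j^2 - 60*j + 36)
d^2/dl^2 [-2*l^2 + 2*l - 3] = -4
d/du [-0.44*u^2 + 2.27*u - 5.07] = 2.27 - 0.88*u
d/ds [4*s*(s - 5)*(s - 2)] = 12*s^2 - 56*s + 40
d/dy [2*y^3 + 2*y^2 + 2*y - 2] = 6*y^2 + 4*y + 2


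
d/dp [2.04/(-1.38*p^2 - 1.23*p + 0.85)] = (5.6304*p + 2.5092)/(1.38*p^2 + 1.23*p - 0.85)^2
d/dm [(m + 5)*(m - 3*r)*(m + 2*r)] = 3*m^2 - 2*m*r + 10*m - 6*r^2 - 5*r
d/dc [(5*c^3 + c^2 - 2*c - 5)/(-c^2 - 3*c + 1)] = (-5*c^4 - 30*c^3 + 10*c^2 - 8*c - 17)/(c^4 + 6*c^3 + 7*c^2 - 6*c + 1)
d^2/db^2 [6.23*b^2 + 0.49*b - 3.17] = 12.4600000000000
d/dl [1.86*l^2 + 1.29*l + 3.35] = 3.72*l + 1.29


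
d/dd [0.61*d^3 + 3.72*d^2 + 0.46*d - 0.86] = 1.83*d^2 + 7.44*d + 0.46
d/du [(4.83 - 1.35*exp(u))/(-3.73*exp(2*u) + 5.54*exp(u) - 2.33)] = (-5.0355*exp(2*u) + 36.0318*exp(u) - 23.6127)*exp(u)/(13.9129*exp(4*u) - 41.3284*exp(3*u) + 48.0734*exp(2*u) - 25.8164*exp(u) + 5.4289)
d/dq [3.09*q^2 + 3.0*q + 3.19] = 6.18*q + 3.0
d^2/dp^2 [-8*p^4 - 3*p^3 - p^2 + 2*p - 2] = -96*p^2 - 18*p - 2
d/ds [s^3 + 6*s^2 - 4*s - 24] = 3*s^2 + 12*s - 4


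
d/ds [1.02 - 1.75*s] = -1.75000000000000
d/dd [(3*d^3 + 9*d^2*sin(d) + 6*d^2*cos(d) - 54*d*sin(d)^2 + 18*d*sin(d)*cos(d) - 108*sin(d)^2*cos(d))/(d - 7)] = 3*(-d^3 - 3*d^2*sin(d) - 2*d^2*cos(d) + 18*d*sin(d)^2 - 3*d*sin(2*d) + (d - 7)*(-2*d^2*sin(d) + 3*d^2*cos(d) + 3*d^2 + 6*d*sin(d) - 18*d*sin(2*d) + 4*d*cos(d) + 6*d*cos(2*d) + 9*sin(d) + 3*sin(2*d) - 27*sin(3*d) + 9*cos(2*d) - 9) + 36*sin(d)^2*cos(d))/(d - 7)^2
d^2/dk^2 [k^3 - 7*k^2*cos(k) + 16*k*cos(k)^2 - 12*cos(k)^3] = 7*k^2*cos(k) + 28*k*sin(k) - 32*k*cos(2*k) + 6*k - 32*sin(2*k) - 5*cos(k) + 27*cos(3*k)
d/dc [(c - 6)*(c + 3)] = 2*c - 3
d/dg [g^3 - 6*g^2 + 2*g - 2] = 3*g^2 - 12*g + 2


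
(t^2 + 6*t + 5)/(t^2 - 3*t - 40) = (t + 1)/(t - 8)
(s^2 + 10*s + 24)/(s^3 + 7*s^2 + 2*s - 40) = (s + 6)/(s^2 + 3*s - 10)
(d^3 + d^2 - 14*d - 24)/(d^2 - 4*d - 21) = (d^2 - 2*d - 8)/(d - 7)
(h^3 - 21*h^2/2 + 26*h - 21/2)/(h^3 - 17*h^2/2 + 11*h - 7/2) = (h - 3)/(h - 1)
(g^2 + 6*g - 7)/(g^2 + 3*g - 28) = (g - 1)/(g - 4)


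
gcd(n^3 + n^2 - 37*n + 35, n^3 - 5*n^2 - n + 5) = n^2 - 6*n + 5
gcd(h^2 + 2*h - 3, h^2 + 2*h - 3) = h^2 + 2*h - 3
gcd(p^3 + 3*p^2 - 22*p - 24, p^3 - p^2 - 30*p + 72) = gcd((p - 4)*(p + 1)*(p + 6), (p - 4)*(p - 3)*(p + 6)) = p^2 + 2*p - 24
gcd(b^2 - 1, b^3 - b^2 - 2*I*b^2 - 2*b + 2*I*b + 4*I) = b + 1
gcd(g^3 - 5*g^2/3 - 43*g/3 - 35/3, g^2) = 1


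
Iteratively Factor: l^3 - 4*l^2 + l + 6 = (l + 1)*(l^2 - 5*l + 6) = (l - 2)*(l + 1)*(l - 3)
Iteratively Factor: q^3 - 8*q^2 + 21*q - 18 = (q - 2)*(q^2 - 6*q + 9) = (q - 3)*(q - 2)*(q - 3)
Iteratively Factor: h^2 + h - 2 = (h + 2)*(h - 1)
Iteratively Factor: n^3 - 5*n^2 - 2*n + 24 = (n - 3)*(n^2 - 2*n - 8) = (n - 4)*(n - 3)*(n + 2)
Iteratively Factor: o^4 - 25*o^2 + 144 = (o - 4)*(o^3 + 4*o^2 - 9*o - 36) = (o - 4)*(o - 3)*(o^2 + 7*o + 12) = (o - 4)*(o - 3)*(o + 4)*(o + 3)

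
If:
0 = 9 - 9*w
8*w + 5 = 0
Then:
No Solution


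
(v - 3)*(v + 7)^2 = v^3 + 11*v^2 + 7*v - 147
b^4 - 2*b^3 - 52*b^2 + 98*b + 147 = (b - 7)*(b - 3)*(b + 1)*(b + 7)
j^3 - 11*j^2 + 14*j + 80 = (j - 8)*(j - 5)*(j + 2)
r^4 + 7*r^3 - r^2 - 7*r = r*(r - 1)*(r + 1)*(r + 7)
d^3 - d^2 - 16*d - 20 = (d - 5)*(d + 2)^2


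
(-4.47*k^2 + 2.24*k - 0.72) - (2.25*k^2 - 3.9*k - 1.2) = -6.72*k^2 + 6.14*k + 0.48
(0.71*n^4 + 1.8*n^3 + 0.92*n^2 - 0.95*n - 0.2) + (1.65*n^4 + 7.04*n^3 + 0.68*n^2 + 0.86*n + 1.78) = 2.36*n^4 + 8.84*n^3 + 1.6*n^2 - 0.09*n + 1.58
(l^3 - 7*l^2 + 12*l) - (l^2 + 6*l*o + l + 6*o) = l^3 - 8*l^2 - 6*l*o + 11*l - 6*o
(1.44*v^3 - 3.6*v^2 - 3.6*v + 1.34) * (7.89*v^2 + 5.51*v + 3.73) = 11.3616*v^5 - 20.4696*v^4 - 42.8688*v^3 - 22.6914*v^2 - 6.0446*v + 4.9982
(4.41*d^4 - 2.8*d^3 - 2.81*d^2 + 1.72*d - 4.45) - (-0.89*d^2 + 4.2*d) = 4.41*d^4 - 2.8*d^3 - 1.92*d^2 - 2.48*d - 4.45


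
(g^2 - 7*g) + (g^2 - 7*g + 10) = 2*g^2 - 14*g + 10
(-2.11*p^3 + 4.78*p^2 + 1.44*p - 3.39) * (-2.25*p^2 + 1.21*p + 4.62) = 4.7475*p^5 - 13.3081*p^4 - 7.2044*p^3 + 31.4535*p^2 + 2.5509*p - 15.6618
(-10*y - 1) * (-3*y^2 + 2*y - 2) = 30*y^3 - 17*y^2 + 18*y + 2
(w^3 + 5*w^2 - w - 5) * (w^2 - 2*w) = w^5 + 3*w^4 - 11*w^3 - 3*w^2 + 10*w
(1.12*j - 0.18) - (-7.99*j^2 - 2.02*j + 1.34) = 7.99*j^2 + 3.14*j - 1.52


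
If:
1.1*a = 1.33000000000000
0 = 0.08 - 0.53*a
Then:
No Solution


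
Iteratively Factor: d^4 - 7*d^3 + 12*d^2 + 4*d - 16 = (d - 2)*(d^3 - 5*d^2 + 2*d + 8) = (d - 2)*(d + 1)*(d^2 - 6*d + 8) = (d - 2)^2*(d + 1)*(d - 4)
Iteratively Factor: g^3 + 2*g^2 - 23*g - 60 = (g + 4)*(g^2 - 2*g - 15) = (g + 3)*(g + 4)*(g - 5)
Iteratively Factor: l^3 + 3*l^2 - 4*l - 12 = (l + 3)*(l^2 - 4) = (l - 2)*(l + 3)*(l + 2)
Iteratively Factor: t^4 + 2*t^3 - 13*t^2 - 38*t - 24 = (t - 4)*(t^3 + 6*t^2 + 11*t + 6) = (t - 4)*(t + 2)*(t^2 + 4*t + 3) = (t - 4)*(t + 1)*(t + 2)*(t + 3)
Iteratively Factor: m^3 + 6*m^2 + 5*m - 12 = (m - 1)*(m^2 + 7*m + 12) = (m - 1)*(m + 3)*(m + 4)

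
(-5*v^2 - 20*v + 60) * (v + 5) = -5*v^3 - 45*v^2 - 40*v + 300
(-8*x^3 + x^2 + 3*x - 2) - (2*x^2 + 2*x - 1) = -8*x^3 - x^2 + x - 1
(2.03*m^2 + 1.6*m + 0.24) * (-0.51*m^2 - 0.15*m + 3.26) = -1.0353*m^4 - 1.1205*m^3 + 6.2554*m^2 + 5.18*m + 0.7824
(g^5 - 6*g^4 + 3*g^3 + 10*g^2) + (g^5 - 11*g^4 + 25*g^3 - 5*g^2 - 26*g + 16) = 2*g^5 - 17*g^4 + 28*g^3 + 5*g^2 - 26*g + 16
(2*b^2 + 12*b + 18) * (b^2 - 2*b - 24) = 2*b^4 + 8*b^3 - 54*b^2 - 324*b - 432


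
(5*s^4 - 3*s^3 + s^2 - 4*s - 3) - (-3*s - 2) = 5*s^4 - 3*s^3 + s^2 - s - 1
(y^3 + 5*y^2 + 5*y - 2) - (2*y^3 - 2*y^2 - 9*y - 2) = -y^3 + 7*y^2 + 14*y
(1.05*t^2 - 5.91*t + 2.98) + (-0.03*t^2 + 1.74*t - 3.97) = 1.02*t^2 - 4.17*t - 0.99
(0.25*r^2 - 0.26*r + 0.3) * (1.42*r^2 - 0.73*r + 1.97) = 0.355*r^4 - 0.5517*r^3 + 1.1083*r^2 - 0.7312*r + 0.591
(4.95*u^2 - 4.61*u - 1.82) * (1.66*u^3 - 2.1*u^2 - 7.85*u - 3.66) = 8.217*u^5 - 18.0476*u^4 - 32.1977*u^3 + 21.8935*u^2 + 31.1596*u + 6.6612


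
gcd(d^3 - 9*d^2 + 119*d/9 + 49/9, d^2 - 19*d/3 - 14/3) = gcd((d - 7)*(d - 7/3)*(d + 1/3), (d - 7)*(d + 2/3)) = d - 7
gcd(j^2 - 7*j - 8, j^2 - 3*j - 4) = j + 1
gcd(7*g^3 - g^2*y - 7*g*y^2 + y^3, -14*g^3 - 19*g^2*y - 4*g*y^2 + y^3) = -7*g^2 - 6*g*y + y^2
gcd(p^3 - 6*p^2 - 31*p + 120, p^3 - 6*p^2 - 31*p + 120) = p^3 - 6*p^2 - 31*p + 120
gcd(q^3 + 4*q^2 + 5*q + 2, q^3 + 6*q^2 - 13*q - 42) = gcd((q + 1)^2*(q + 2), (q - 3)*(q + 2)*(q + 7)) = q + 2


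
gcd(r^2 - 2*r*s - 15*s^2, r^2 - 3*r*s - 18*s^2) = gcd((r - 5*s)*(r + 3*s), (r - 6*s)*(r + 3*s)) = r + 3*s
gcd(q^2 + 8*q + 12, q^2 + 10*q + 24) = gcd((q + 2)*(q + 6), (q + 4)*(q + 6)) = q + 6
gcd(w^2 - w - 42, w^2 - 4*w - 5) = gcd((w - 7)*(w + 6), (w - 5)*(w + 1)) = 1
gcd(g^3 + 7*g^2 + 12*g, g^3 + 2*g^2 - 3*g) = g^2 + 3*g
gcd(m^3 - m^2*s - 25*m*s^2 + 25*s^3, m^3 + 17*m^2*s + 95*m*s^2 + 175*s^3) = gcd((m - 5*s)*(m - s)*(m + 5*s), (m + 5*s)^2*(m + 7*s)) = m + 5*s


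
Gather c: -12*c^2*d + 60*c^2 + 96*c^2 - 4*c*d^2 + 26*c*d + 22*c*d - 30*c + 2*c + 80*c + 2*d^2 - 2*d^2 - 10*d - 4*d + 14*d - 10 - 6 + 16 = c^2*(156 - 12*d) + c*(-4*d^2 + 48*d + 52)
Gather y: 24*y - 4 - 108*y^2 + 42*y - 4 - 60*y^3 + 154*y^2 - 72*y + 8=-60*y^3 + 46*y^2 - 6*y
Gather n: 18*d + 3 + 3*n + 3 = 18*d + 3*n + 6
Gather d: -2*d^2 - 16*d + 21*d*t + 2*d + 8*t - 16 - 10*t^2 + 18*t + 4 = -2*d^2 + d*(21*t - 14) - 10*t^2 + 26*t - 12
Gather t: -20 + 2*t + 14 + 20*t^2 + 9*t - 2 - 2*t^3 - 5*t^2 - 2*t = -2*t^3 + 15*t^2 + 9*t - 8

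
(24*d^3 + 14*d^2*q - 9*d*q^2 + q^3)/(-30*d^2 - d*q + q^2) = (-4*d^2 - 3*d*q + q^2)/(5*d + q)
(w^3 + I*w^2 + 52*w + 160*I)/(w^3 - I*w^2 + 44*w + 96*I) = (w + 5*I)/(w + 3*I)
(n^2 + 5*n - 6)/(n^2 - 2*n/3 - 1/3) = 3*(n + 6)/(3*n + 1)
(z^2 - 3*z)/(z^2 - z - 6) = z/(z + 2)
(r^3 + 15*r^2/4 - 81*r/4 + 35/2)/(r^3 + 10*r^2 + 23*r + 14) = (4*r^2 - 13*r + 10)/(4*(r^2 + 3*r + 2))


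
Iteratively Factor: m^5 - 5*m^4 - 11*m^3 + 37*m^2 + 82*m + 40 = (m + 1)*(m^4 - 6*m^3 - 5*m^2 + 42*m + 40) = (m + 1)^2*(m^3 - 7*m^2 + 2*m + 40) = (m - 5)*(m + 1)^2*(m^2 - 2*m - 8) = (m - 5)*(m - 4)*(m + 1)^2*(m + 2)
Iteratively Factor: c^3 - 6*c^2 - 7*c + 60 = (c - 4)*(c^2 - 2*c - 15) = (c - 4)*(c + 3)*(c - 5)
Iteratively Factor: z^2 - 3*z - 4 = (z + 1)*(z - 4)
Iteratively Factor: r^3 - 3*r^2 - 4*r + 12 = (r + 2)*(r^2 - 5*r + 6) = (r - 2)*(r + 2)*(r - 3)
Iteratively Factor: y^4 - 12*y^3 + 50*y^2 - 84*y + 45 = (y - 1)*(y^3 - 11*y^2 + 39*y - 45) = (y - 5)*(y - 1)*(y^2 - 6*y + 9) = (y - 5)*(y - 3)*(y - 1)*(y - 3)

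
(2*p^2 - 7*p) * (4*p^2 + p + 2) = 8*p^4 - 26*p^3 - 3*p^2 - 14*p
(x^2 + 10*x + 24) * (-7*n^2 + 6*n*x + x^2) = -7*n^2*x^2 - 70*n^2*x - 168*n^2 + 6*n*x^3 + 60*n*x^2 + 144*n*x + x^4 + 10*x^3 + 24*x^2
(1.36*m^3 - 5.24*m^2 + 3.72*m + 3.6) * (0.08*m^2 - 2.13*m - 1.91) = 0.1088*m^5 - 3.316*m^4 + 8.8612*m^3 + 2.3728*m^2 - 14.7732*m - 6.876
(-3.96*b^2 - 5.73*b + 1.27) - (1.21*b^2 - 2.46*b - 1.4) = -5.17*b^2 - 3.27*b + 2.67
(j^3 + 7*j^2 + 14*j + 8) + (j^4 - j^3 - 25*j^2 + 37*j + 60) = j^4 - 18*j^2 + 51*j + 68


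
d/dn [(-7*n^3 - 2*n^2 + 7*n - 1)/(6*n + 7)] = (-84*n^3 - 159*n^2 - 28*n + 55)/(36*n^2 + 84*n + 49)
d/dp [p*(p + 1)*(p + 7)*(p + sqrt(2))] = 4*p^3 + 3*sqrt(2)*p^2 + 24*p^2 + 14*p + 16*sqrt(2)*p + 7*sqrt(2)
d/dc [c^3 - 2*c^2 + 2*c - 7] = 3*c^2 - 4*c + 2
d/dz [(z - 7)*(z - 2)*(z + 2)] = 3*z^2 - 14*z - 4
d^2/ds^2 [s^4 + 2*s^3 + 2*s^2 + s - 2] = 12*s^2 + 12*s + 4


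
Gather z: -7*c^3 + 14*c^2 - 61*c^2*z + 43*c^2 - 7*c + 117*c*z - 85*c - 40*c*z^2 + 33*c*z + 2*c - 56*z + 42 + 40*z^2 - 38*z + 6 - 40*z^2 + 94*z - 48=-7*c^3 + 57*c^2 - 40*c*z^2 - 90*c + z*(-61*c^2 + 150*c)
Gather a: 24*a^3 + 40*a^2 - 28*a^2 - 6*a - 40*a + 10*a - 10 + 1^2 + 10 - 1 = 24*a^3 + 12*a^2 - 36*a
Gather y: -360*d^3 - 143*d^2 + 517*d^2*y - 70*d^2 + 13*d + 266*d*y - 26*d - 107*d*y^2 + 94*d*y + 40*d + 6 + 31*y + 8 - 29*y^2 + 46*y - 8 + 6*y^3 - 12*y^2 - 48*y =-360*d^3 - 213*d^2 + 27*d + 6*y^3 + y^2*(-107*d - 41) + y*(517*d^2 + 360*d + 29) + 6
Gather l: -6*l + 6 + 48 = 54 - 6*l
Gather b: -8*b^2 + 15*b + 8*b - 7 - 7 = -8*b^2 + 23*b - 14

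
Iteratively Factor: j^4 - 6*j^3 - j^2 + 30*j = (j + 2)*(j^3 - 8*j^2 + 15*j) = (j - 5)*(j + 2)*(j^2 - 3*j) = j*(j - 5)*(j + 2)*(j - 3)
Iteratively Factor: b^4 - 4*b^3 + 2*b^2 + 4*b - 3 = (b - 3)*(b^3 - b^2 - b + 1) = (b - 3)*(b + 1)*(b^2 - 2*b + 1) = (b - 3)*(b - 1)*(b + 1)*(b - 1)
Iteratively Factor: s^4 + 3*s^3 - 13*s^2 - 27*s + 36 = (s - 3)*(s^3 + 6*s^2 + 5*s - 12) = (s - 3)*(s + 4)*(s^2 + 2*s - 3) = (s - 3)*(s - 1)*(s + 4)*(s + 3)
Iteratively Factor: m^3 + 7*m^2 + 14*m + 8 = (m + 2)*(m^2 + 5*m + 4) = (m + 1)*(m + 2)*(m + 4)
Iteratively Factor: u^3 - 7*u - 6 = (u - 3)*(u^2 + 3*u + 2) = (u - 3)*(u + 1)*(u + 2)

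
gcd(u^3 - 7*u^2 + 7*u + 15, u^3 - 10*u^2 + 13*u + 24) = u^2 - 2*u - 3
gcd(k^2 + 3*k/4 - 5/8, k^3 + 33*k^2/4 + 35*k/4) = k + 5/4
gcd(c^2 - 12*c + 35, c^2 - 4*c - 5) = c - 5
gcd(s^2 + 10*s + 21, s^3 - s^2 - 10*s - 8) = 1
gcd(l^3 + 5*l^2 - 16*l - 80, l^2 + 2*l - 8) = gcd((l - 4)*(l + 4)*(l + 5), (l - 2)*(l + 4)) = l + 4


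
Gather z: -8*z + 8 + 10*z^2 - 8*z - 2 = 10*z^2 - 16*z + 6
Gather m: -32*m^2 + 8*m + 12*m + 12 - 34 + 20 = -32*m^2 + 20*m - 2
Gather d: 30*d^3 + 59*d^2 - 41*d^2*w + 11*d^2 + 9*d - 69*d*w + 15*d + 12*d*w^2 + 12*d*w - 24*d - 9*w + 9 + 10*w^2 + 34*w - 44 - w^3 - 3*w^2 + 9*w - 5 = 30*d^3 + d^2*(70 - 41*w) + d*(12*w^2 - 57*w) - w^3 + 7*w^2 + 34*w - 40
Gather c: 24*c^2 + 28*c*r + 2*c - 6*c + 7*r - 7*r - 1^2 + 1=24*c^2 + c*(28*r - 4)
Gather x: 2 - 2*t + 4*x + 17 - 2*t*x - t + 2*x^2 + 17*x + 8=-3*t + 2*x^2 + x*(21 - 2*t) + 27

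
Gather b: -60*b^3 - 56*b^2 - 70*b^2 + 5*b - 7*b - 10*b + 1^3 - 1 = -60*b^3 - 126*b^2 - 12*b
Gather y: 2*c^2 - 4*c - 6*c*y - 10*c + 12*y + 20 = 2*c^2 - 14*c + y*(12 - 6*c) + 20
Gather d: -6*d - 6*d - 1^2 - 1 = -12*d - 2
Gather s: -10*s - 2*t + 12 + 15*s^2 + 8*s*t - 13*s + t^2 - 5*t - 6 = 15*s^2 + s*(8*t - 23) + t^2 - 7*t + 6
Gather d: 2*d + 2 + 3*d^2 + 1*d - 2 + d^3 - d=d^3 + 3*d^2 + 2*d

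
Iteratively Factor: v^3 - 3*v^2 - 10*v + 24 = (v + 3)*(v^2 - 6*v + 8) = (v - 4)*(v + 3)*(v - 2)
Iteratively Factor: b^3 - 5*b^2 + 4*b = (b)*(b^2 - 5*b + 4) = b*(b - 1)*(b - 4)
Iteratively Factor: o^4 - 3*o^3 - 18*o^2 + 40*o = (o - 2)*(o^3 - o^2 - 20*o) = (o - 5)*(o - 2)*(o^2 + 4*o) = o*(o - 5)*(o - 2)*(o + 4)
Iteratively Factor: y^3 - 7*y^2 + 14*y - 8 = (y - 4)*(y^2 - 3*y + 2) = (y - 4)*(y - 2)*(y - 1)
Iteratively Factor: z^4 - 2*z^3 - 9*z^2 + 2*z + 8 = (z - 4)*(z^3 + 2*z^2 - z - 2) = (z - 4)*(z + 2)*(z^2 - 1) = (z - 4)*(z + 1)*(z + 2)*(z - 1)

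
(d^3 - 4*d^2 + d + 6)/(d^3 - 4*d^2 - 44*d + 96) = (d^2 - 2*d - 3)/(d^2 - 2*d - 48)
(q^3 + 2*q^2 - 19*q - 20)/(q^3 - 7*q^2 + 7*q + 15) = (q^2 + q - 20)/(q^2 - 8*q + 15)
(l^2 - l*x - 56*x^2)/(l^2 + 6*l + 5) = (l^2 - l*x - 56*x^2)/(l^2 + 6*l + 5)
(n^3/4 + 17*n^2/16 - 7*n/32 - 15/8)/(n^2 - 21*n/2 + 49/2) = (8*n^3 + 34*n^2 - 7*n - 60)/(16*(2*n^2 - 21*n + 49))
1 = 1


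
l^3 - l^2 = l^2*(l - 1)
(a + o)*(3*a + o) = 3*a^2 + 4*a*o + o^2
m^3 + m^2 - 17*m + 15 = (m - 3)*(m - 1)*(m + 5)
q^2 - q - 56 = (q - 8)*(q + 7)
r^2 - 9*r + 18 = (r - 6)*(r - 3)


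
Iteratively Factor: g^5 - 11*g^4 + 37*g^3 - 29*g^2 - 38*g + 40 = (g - 1)*(g^4 - 10*g^3 + 27*g^2 - 2*g - 40) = (g - 4)*(g - 1)*(g^3 - 6*g^2 + 3*g + 10) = (g - 4)*(g - 1)*(g + 1)*(g^2 - 7*g + 10) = (g - 5)*(g - 4)*(g - 1)*(g + 1)*(g - 2)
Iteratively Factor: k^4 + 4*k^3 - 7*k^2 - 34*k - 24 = (k - 3)*(k^3 + 7*k^2 + 14*k + 8) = (k - 3)*(k + 4)*(k^2 + 3*k + 2) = (k - 3)*(k + 2)*(k + 4)*(k + 1)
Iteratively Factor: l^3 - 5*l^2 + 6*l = (l - 2)*(l^2 - 3*l) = l*(l - 2)*(l - 3)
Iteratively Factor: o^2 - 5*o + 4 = (o - 1)*(o - 4)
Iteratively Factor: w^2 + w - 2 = (w - 1)*(w + 2)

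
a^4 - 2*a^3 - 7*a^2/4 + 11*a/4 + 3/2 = (a - 2)*(a - 3/2)*(a + 1/2)*(a + 1)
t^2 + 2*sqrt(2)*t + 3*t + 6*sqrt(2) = (t + 3)*(t + 2*sqrt(2))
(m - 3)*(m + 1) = m^2 - 2*m - 3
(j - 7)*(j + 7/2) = j^2 - 7*j/2 - 49/2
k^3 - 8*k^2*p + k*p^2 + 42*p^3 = (k - 7*p)*(k - 3*p)*(k + 2*p)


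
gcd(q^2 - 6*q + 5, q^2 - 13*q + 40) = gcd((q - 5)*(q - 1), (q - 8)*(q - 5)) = q - 5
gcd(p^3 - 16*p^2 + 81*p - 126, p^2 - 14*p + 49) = p - 7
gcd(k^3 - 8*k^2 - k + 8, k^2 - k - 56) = k - 8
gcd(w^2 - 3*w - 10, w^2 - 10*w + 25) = w - 5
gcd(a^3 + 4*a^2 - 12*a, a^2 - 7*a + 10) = a - 2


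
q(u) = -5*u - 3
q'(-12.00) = -5.00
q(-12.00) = 57.00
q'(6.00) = -5.00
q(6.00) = -33.00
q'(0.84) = -5.00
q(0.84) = -7.20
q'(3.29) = -5.00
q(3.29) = -19.45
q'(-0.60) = -5.00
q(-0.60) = 0.00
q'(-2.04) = -5.00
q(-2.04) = 7.20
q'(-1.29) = -5.00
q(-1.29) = 3.45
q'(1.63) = -5.00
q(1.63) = -11.15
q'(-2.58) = -5.00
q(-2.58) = 9.90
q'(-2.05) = -5.00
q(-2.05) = 7.25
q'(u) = -5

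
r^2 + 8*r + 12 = (r + 2)*(r + 6)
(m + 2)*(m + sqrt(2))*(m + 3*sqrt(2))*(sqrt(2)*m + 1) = sqrt(2)*m^4 + 2*sqrt(2)*m^3 + 9*m^3 + 10*sqrt(2)*m^2 + 18*m^2 + 6*m + 20*sqrt(2)*m + 12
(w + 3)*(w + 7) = w^2 + 10*w + 21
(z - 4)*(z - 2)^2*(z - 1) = z^4 - 9*z^3 + 28*z^2 - 36*z + 16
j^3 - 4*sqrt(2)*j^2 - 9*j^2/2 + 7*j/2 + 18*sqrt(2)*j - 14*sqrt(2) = (j - 7/2)*(j - 1)*(j - 4*sqrt(2))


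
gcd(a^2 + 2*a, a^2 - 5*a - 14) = a + 2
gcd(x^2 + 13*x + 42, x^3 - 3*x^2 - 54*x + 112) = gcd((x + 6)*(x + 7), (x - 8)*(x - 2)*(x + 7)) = x + 7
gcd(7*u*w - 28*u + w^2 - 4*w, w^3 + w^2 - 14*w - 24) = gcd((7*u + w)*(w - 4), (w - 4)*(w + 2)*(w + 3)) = w - 4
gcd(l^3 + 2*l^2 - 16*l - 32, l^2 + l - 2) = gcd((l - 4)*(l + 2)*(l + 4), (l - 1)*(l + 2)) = l + 2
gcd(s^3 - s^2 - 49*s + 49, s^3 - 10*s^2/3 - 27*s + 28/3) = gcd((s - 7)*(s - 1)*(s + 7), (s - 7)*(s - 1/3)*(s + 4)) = s - 7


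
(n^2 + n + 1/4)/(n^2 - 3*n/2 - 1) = (n + 1/2)/(n - 2)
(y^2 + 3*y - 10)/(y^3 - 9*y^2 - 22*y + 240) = (y - 2)/(y^2 - 14*y + 48)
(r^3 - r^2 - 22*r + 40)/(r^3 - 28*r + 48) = (r + 5)/(r + 6)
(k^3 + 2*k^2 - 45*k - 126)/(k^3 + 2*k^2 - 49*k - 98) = (k^2 + 9*k + 18)/(k^2 + 9*k + 14)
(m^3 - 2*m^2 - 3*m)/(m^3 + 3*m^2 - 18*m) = (m + 1)/(m + 6)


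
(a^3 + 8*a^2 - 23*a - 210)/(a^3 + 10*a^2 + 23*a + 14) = (a^2 + a - 30)/(a^2 + 3*a + 2)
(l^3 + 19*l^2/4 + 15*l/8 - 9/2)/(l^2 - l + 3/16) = 2*(2*l^2 + 11*l + 12)/(4*l - 1)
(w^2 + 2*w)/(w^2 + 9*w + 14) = w/(w + 7)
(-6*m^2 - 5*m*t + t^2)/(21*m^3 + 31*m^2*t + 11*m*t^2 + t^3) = (-6*m + t)/(21*m^2 + 10*m*t + t^2)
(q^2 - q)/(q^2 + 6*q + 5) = q*(q - 1)/(q^2 + 6*q + 5)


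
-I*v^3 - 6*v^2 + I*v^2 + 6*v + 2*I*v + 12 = (v - 2)*(v - 6*I)*(-I*v - I)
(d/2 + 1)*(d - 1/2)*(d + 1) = d^3/2 + 5*d^2/4 + d/4 - 1/2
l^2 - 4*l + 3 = (l - 3)*(l - 1)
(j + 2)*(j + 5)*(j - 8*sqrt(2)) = j^3 - 8*sqrt(2)*j^2 + 7*j^2 - 56*sqrt(2)*j + 10*j - 80*sqrt(2)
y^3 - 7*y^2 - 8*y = y*(y - 8)*(y + 1)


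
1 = 1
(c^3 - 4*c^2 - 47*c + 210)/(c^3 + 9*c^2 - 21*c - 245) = (c - 6)/(c + 7)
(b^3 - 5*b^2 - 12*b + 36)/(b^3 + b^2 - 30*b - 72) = (b - 2)/(b + 4)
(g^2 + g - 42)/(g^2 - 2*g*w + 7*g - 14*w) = (6 - g)/(-g + 2*w)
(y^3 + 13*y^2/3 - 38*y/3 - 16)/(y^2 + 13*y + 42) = (3*y^2 - 5*y - 8)/(3*(y + 7))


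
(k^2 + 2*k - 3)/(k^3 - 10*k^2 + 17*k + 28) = (k^2 + 2*k - 3)/(k^3 - 10*k^2 + 17*k + 28)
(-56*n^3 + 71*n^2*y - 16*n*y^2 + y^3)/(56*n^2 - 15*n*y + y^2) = -n + y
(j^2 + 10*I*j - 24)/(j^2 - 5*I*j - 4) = (-j^2 - 10*I*j + 24)/(-j^2 + 5*I*j + 4)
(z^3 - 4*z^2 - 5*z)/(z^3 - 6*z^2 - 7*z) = (z - 5)/(z - 7)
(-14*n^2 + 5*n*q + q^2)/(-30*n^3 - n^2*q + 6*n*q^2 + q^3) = (7*n + q)/(15*n^2 + 8*n*q + q^2)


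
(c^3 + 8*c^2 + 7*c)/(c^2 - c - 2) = c*(c + 7)/(c - 2)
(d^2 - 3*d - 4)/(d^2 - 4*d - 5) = (d - 4)/(d - 5)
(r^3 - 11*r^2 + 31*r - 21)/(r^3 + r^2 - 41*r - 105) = (r^2 - 4*r + 3)/(r^2 + 8*r + 15)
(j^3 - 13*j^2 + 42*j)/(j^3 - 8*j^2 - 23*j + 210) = j/(j + 5)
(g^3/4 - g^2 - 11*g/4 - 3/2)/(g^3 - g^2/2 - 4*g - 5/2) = (g - 6)/(2*(2*g - 5))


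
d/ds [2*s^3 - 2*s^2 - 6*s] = 6*s^2 - 4*s - 6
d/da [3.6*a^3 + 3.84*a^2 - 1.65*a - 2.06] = 10.8*a^2 + 7.68*a - 1.65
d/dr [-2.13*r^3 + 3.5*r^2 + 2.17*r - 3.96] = -6.39*r^2 + 7.0*r + 2.17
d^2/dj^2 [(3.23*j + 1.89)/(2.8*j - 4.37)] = 108.67976/(2.8*j - 4.37)^3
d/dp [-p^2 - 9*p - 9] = -2*p - 9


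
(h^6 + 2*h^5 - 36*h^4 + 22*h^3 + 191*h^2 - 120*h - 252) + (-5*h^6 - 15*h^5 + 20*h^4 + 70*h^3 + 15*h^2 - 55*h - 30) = -4*h^6 - 13*h^5 - 16*h^4 + 92*h^3 + 206*h^2 - 175*h - 282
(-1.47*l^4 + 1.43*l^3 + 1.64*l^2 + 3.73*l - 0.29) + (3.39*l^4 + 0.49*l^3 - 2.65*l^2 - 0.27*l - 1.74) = 1.92*l^4 + 1.92*l^3 - 1.01*l^2 + 3.46*l - 2.03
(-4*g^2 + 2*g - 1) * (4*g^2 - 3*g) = -16*g^4 + 20*g^3 - 10*g^2 + 3*g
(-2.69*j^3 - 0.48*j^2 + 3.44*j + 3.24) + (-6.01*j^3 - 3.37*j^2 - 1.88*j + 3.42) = -8.7*j^3 - 3.85*j^2 + 1.56*j + 6.66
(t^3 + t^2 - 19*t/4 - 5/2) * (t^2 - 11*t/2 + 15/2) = t^5 - 9*t^4/2 - 11*t^3/4 + 249*t^2/8 - 175*t/8 - 75/4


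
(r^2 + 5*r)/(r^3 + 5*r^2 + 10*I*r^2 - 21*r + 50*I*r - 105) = r/(r^2 + 10*I*r - 21)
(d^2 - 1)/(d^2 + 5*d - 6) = (d + 1)/(d + 6)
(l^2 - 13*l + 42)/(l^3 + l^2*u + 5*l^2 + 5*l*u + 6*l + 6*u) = (l^2 - 13*l + 42)/(l^3 + l^2*u + 5*l^2 + 5*l*u + 6*l + 6*u)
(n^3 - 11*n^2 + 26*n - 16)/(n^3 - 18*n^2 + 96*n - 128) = (n - 1)/(n - 8)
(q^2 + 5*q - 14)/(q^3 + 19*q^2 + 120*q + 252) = (q - 2)/(q^2 + 12*q + 36)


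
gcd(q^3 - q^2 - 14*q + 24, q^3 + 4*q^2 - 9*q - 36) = q^2 + q - 12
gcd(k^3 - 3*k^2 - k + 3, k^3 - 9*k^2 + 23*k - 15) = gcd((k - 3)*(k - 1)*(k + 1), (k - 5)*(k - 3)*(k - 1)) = k^2 - 4*k + 3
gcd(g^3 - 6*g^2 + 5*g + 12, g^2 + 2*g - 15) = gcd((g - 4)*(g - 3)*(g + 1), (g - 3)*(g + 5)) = g - 3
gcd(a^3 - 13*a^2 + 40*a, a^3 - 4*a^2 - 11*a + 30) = a - 5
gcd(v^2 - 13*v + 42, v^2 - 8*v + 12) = v - 6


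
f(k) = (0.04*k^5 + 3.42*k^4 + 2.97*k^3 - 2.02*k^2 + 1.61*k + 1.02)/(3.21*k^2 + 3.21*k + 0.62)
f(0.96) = 0.94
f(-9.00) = 76.53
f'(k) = (-6.42*k - 3.21)*(0.04*k^5 + 3.42*k^4 + 2.97*k^3 - 2.02*k^2 + 1.61*k + 1.02)/(3.21*k^2 + 3.21*k + 0.62)^2 + (0.2*k^4 + 13.68*k^3 + 8.91*k^2 - 4.04*k + 1.61)/(3.21*k^2 + 3.21*k + 0.62)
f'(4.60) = 10.30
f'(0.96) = 1.41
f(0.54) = 0.63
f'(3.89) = 8.57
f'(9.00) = 21.84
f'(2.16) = 4.43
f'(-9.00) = -16.07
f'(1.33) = 2.41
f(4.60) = 22.43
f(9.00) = 92.63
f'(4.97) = 11.22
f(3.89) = 15.73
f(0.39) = 0.68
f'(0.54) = 0.00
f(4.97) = 26.41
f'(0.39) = -0.70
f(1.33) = 1.65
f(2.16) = 4.50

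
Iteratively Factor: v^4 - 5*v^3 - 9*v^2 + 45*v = (v - 3)*(v^3 - 2*v^2 - 15*v) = (v - 3)*(v + 3)*(v^2 - 5*v) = v*(v - 3)*(v + 3)*(v - 5)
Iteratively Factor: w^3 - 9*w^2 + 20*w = (w - 5)*(w^2 - 4*w) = w*(w - 5)*(w - 4)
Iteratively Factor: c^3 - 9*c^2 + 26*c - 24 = (c - 3)*(c^2 - 6*c + 8) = (c - 4)*(c - 3)*(c - 2)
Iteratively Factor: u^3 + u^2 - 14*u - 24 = (u + 2)*(u^2 - u - 12) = (u + 2)*(u + 3)*(u - 4)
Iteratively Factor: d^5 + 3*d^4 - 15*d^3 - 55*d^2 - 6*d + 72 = (d + 3)*(d^4 - 15*d^2 - 10*d + 24) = (d - 1)*(d + 3)*(d^3 + d^2 - 14*d - 24) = (d - 1)*(d + 2)*(d + 3)*(d^2 - d - 12) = (d - 4)*(d - 1)*(d + 2)*(d + 3)*(d + 3)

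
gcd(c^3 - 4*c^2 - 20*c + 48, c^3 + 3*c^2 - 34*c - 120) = c^2 - 2*c - 24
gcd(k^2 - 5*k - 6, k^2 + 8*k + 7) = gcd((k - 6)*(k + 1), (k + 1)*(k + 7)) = k + 1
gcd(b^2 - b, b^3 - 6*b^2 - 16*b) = b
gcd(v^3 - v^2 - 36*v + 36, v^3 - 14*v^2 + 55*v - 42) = v^2 - 7*v + 6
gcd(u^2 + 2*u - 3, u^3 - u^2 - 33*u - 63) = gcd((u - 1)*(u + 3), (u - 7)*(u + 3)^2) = u + 3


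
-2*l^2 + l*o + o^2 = (-l + o)*(2*l + o)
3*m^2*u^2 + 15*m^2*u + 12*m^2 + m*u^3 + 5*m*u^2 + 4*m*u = (3*m + u)*(u + 4)*(m*u + m)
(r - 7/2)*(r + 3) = r^2 - r/2 - 21/2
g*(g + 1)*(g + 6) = g^3 + 7*g^2 + 6*g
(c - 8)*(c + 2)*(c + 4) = c^3 - 2*c^2 - 40*c - 64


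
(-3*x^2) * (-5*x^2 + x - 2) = 15*x^4 - 3*x^3 + 6*x^2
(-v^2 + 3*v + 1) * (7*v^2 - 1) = -7*v^4 + 21*v^3 + 8*v^2 - 3*v - 1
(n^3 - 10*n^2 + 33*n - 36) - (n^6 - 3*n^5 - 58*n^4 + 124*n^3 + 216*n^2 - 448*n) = -n^6 + 3*n^5 + 58*n^4 - 123*n^3 - 226*n^2 + 481*n - 36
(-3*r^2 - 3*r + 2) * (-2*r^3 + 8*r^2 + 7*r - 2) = 6*r^5 - 18*r^4 - 49*r^3 + r^2 + 20*r - 4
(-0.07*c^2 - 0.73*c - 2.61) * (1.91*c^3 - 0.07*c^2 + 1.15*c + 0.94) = -0.1337*c^5 - 1.3894*c^4 - 5.0145*c^3 - 0.7226*c^2 - 3.6877*c - 2.4534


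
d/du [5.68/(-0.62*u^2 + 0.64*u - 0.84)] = (7.0432*u - 3.6352)/(0.62*u^2 - 0.64*u + 0.84)^2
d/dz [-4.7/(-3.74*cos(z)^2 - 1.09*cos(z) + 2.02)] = (35.156*cos(z) + 5.123)*sin(z)/(3.74*cos(z)^2 + 1.09*cos(z) - 2.02)^2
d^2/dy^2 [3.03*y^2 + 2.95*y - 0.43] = 6.06000000000000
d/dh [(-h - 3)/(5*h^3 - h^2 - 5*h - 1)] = 2*(5*h^3 + 22*h^2 - 3*h - 7)/(25*h^6 - 10*h^5 - 49*h^4 + 27*h^2 + 10*h + 1)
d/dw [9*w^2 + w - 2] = 18*w + 1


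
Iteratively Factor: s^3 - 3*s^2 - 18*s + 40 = (s + 4)*(s^2 - 7*s + 10) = (s - 5)*(s + 4)*(s - 2)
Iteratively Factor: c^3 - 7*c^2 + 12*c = (c)*(c^2 - 7*c + 12) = c*(c - 4)*(c - 3)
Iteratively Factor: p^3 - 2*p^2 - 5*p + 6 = (p - 3)*(p^2 + p - 2) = (p - 3)*(p + 2)*(p - 1)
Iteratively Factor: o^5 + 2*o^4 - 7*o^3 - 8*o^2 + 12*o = (o + 2)*(o^4 - 7*o^2 + 6*o) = (o + 2)*(o + 3)*(o^3 - 3*o^2 + 2*o) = o*(o + 2)*(o + 3)*(o^2 - 3*o + 2) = o*(o - 2)*(o + 2)*(o + 3)*(o - 1)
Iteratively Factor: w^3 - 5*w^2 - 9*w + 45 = (w - 3)*(w^2 - 2*w - 15) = (w - 3)*(w + 3)*(w - 5)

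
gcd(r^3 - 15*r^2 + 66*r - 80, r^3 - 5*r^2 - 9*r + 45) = r - 5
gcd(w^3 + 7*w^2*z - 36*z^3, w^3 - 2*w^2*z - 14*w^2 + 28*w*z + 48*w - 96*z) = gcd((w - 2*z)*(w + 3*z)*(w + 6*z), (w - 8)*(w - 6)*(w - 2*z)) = -w + 2*z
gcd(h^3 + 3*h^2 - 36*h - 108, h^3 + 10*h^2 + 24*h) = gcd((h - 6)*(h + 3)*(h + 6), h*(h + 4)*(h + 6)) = h + 6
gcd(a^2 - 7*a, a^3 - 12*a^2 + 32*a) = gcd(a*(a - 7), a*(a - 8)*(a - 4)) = a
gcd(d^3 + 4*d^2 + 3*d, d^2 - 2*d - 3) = d + 1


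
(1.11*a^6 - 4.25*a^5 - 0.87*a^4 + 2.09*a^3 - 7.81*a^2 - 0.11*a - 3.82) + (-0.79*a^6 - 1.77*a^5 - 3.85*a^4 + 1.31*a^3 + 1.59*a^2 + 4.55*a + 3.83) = 0.32*a^6 - 6.02*a^5 - 4.72*a^4 + 3.4*a^3 - 6.22*a^2 + 4.44*a + 0.0100000000000002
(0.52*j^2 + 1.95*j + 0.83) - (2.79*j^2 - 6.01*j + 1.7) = -2.27*j^2 + 7.96*j - 0.87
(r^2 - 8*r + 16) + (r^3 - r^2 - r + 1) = r^3 - 9*r + 17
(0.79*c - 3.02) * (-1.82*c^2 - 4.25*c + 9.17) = -1.4378*c^3 + 2.1389*c^2 + 20.0793*c - 27.6934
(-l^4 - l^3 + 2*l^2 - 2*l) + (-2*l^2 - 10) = -l^4 - l^3 - 2*l - 10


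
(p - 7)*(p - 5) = p^2 - 12*p + 35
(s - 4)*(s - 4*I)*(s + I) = s^3 - 4*s^2 - 3*I*s^2 + 4*s + 12*I*s - 16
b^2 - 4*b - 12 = (b - 6)*(b + 2)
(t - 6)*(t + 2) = t^2 - 4*t - 12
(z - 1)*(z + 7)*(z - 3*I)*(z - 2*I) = z^4 + 6*z^3 - 5*I*z^3 - 13*z^2 - 30*I*z^2 - 36*z + 35*I*z + 42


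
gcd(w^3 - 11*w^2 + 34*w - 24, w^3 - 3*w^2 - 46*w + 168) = w^2 - 10*w + 24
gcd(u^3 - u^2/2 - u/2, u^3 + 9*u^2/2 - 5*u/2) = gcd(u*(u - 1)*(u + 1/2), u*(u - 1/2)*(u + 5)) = u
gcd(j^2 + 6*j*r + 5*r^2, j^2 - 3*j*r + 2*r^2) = 1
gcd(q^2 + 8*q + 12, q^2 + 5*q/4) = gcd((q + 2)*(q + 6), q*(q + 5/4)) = 1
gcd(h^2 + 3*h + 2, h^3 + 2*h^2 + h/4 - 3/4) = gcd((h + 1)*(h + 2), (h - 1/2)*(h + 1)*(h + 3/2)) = h + 1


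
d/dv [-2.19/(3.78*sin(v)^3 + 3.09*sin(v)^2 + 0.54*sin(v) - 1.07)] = (24.8346*sin(v)^2 + 13.5342*sin(v) + 1.1826)*cos(v)/(3.78*sin(v)^3 + 3.09*sin(v)^2 + 0.54*sin(v) - 1.07)^2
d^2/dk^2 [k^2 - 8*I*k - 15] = 2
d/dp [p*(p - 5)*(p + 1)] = 3*p^2 - 8*p - 5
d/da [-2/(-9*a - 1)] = -18/(9*a + 1)^2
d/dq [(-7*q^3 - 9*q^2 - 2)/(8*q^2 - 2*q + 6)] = (-14*q^4 + 7*q^3 - 27*q^2 - 19*q - 1)/(16*q^4 - 8*q^3 + 25*q^2 - 6*q + 9)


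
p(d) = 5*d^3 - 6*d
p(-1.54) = -9.02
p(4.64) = 471.65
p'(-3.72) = 201.58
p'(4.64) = 316.94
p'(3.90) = 222.15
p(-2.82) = -95.21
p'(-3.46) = 173.57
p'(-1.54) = 29.57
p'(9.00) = 1209.00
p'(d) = 15*d^2 - 6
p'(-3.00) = 129.00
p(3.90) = 273.20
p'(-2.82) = 113.29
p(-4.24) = -355.69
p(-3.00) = -117.00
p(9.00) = 3591.00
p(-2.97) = -113.17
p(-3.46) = -186.35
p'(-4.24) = 263.66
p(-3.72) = -235.07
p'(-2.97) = 126.31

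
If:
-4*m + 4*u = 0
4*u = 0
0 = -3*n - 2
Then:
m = 0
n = -2/3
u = 0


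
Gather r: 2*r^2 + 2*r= 2*r^2 + 2*r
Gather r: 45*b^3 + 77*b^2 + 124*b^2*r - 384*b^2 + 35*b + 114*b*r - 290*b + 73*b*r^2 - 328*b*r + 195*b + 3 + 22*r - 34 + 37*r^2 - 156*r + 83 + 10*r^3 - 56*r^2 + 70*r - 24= 45*b^3 - 307*b^2 - 60*b + 10*r^3 + r^2*(73*b - 19) + r*(124*b^2 - 214*b - 64) + 28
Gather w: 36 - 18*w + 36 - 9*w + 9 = 81 - 27*w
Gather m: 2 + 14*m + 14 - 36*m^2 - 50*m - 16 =-36*m^2 - 36*m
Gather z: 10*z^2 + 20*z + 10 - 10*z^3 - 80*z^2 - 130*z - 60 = -10*z^3 - 70*z^2 - 110*z - 50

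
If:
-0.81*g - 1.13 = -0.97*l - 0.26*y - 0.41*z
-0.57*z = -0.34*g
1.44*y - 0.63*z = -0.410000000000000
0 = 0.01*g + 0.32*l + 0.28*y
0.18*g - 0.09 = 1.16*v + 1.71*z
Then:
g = -1.28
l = 0.58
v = 0.85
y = -0.62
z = -0.77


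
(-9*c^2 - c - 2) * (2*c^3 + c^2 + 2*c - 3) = -18*c^5 - 11*c^4 - 23*c^3 + 23*c^2 - c + 6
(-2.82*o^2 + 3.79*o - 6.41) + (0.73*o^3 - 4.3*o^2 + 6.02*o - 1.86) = 0.73*o^3 - 7.12*o^2 + 9.81*o - 8.27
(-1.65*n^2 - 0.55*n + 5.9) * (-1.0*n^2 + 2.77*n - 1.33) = 1.65*n^4 - 4.0205*n^3 - 5.229*n^2 + 17.0745*n - 7.847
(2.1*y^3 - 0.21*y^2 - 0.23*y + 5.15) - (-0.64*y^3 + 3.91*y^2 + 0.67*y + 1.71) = 2.74*y^3 - 4.12*y^2 - 0.9*y + 3.44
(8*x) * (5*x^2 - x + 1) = 40*x^3 - 8*x^2 + 8*x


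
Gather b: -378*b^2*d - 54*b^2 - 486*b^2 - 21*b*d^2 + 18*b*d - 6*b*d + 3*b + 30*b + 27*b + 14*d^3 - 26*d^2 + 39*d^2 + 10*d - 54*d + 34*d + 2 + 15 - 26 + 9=b^2*(-378*d - 540) + b*(-21*d^2 + 12*d + 60) + 14*d^3 + 13*d^2 - 10*d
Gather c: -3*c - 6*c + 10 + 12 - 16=6 - 9*c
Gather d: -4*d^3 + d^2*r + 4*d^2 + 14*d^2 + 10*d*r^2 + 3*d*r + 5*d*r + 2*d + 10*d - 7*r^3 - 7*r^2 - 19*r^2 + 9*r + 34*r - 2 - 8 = -4*d^3 + d^2*(r + 18) + d*(10*r^2 + 8*r + 12) - 7*r^3 - 26*r^2 + 43*r - 10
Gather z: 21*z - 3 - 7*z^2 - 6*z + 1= -7*z^2 + 15*z - 2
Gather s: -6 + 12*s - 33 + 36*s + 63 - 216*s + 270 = 294 - 168*s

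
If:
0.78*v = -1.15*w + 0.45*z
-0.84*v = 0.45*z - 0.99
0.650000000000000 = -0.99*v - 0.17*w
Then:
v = -1.06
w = 2.36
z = 4.18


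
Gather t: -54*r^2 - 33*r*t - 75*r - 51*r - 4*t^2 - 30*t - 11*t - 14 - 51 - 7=-54*r^2 - 126*r - 4*t^2 + t*(-33*r - 41) - 72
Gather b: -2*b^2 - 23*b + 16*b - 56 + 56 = -2*b^2 - 7*b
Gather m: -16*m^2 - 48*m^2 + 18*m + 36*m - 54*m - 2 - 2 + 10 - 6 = -64*m^2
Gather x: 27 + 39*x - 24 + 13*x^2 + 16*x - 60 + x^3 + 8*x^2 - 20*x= x^3 + 21*x^2 + 35*x - 57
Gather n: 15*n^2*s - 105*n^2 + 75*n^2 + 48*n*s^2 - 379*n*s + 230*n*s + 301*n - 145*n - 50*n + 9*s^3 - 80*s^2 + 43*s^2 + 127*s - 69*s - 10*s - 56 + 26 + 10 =n^2*(15*s - 30) + n*(48*s^2 - 149*s + 106) + 9*s^3 - 37*s^2 + 48*s - 20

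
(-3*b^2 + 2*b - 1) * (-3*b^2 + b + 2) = 9*b^4 - 9*b^3 - b^2 + 3*b - 2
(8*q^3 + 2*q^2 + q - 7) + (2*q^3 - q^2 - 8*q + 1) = 10*q^3 + q^2 - 7*q - 6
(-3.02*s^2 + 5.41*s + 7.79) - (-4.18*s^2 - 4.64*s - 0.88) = 1.16*s^2 + 10.05*s + 8.67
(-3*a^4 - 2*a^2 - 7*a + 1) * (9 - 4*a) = 12*a^5 - 27*a^4 + 8*a^3 + 10*a^2 - 67*a + 9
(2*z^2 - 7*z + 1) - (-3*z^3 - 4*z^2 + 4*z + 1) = 3*z^3 + 6*z^2 - 11*z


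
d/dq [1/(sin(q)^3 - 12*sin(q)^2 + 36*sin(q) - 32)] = 3*(6 - sin(q))*cos(q)/((sin(q) - 8)^2*(sin(q) - 2)^3)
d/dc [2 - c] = -1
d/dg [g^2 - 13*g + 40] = 2*g - 13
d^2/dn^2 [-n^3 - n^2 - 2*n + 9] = -6*n - 2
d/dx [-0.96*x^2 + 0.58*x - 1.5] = 0.58 - 1.92*x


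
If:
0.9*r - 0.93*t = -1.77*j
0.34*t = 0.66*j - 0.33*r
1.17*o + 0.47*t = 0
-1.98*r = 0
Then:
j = 0.00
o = 0.00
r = 0.00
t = 0.00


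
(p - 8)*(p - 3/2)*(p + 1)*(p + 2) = p^4 - 13*p^3/2 - 29*p^2/2 + 17*p + 24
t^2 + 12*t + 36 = (t + 6)^2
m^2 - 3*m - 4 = (m - 4)*(m + 1)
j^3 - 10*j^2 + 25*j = j*(j - 5)^2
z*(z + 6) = z^2 + 6*z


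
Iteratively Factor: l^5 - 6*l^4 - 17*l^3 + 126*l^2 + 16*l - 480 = (l - 5)*(l^4 - l^3 - 22*l^2 + 16*l + 96) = (l - 5)*(l + 2)*(l^3 - 3*l^2 - 16*l + 48) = (l - 5)*(l - 3)*(l + 2)*(l^2 - 16) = (l - 5)*(l - 4)*(l - 3)*(l + 2)*(l + 4)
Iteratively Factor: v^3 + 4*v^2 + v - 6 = (v - 1)*(v^2 + 5*v + 6) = (v - 1)*(v + 3)*(v + 2)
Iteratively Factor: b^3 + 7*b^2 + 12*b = (b + 4)*(b^2 + 3*b) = b*(b + 4)*(b + 3)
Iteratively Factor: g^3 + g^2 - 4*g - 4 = (g - 2)*(g^2 + 3*g + 2) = (g - 2)*(g + 2)*(g + 1)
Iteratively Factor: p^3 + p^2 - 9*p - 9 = (p + 1)*(p^2 - 9) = (p - 3)*(p + 1)*(p + 3)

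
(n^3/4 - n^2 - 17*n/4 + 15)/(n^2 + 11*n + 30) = (n^3 - 4*n^2 - 17*n + 60)/(4*(n^2 + 11*n + 30))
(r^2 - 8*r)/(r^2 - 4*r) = (r - 8)/(r - 4)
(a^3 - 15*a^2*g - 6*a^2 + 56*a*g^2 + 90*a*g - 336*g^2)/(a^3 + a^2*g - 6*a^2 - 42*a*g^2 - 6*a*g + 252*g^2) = (a^2 - 15*a*g + 56*g^2)/(a^2 + a*g - 42*g^2)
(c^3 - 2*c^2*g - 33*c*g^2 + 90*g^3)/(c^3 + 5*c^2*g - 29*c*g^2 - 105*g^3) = (c^2 + 3*c*g - 18*g^2)/(c^2 + 10*c*g + 21*g^2)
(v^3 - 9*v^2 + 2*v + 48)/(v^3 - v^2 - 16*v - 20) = (v^2 - 11*v + 24)/(v^2 - 3*v - 10)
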